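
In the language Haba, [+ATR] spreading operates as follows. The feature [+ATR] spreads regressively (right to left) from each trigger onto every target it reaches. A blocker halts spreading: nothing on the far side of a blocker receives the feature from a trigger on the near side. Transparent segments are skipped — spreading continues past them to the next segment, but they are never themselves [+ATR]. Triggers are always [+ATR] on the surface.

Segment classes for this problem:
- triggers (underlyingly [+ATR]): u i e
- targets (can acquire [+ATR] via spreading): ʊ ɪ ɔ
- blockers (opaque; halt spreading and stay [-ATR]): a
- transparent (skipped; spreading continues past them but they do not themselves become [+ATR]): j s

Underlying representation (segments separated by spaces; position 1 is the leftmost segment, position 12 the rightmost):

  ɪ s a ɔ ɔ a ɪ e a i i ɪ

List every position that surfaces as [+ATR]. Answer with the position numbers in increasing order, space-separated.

From /e/ at 8 leftward: 7 /ɪ/ → [+ATR]; 6 /a/ blocks.
From /i/ at 10 leftward: 9 /a/ blocks.
From /i/ at 11 leftward: 10 /i/ is itself a trigger — this domain ends here.
Targets with no active source: positions 1 4 5 12 stay [-ATR].

7 8 10 11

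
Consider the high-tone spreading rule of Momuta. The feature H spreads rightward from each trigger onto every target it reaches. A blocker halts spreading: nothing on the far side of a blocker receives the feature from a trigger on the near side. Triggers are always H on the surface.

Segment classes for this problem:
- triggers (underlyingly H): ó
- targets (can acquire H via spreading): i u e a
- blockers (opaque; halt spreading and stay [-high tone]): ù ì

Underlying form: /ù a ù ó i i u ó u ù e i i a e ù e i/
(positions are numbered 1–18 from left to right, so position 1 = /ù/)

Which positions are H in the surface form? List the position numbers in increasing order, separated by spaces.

From /ó/ at 4 rightward: 5 /i/ → H; 6 /i/ → H; 7 /u/ → H; 8 /ó/ is itself a trigger — this domain ends here.
From /ó/ at 8 rightward: 9 /u/ → H; 10 /ù/ blocks.
Targets with no active source: positions 2 11 12 13 14 15 17 18 stay [-high tone].

4 5 6 7 8 9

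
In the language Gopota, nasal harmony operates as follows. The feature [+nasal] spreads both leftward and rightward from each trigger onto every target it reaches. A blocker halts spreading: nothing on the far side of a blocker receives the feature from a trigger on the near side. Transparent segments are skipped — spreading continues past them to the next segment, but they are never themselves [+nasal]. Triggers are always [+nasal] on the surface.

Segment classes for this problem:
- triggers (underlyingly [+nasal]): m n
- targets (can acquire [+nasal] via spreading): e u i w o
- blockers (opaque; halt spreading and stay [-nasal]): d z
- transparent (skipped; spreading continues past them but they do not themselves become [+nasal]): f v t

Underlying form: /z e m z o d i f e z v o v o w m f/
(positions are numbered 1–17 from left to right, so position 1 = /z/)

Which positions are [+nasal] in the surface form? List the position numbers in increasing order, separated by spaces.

From /m/ at 3 rightward: 4 /z/ blocks.
From /m/ at 3 leftward: 2 /e/ → [+nasal]; 1 /z/ blocks.
From /m/ at 16 rightward: 17 /f/ transparent; word edge.
From /m/ at 16 leftward: 15 /w/ → [+nasal]; 14 /o/ → [+nasal]; 13 /v/ transparent; 12 /o/ → [+nasal]; 11 /v/ transparent; 10 /z/ blocks.
Targets with no active source: positions 5 7 9 stay [-nasal].

2 3 12 14 15 16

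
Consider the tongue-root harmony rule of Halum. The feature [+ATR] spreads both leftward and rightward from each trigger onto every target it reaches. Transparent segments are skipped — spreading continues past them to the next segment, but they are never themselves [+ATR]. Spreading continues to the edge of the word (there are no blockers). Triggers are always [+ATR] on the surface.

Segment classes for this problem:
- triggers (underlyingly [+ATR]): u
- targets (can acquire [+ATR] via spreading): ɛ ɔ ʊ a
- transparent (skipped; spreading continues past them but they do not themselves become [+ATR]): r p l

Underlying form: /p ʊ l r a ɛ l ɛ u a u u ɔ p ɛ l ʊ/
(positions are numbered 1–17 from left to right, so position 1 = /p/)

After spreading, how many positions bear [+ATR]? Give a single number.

From /u/ at 9 rightward: 10 /a/ → [+ATR]; 11 /u/ is itself a trigger — this domain ends here.
From /u/ at 9 leftward: 8 /ɛ/ → [+ATR]; 7 /l/ transparent; 6 /ɛ/ → [+ATR]; 5 /a/ → [+ATR]; 4 /r/ transparent; 3 /l/ transparent; 2 /ʊ/ → [+ATR]; 1 /p/ transparent; word edge.
From /u/ at 11 rightward: 12 /u/ is itself a trigger — this domain ends here.
From /u/ at 11 leftward: 10 /a/ → [+ATR]; 9 /u/ is itself a trigger — this domain ends here.
From /u/ at 12 rightward: 13 /ɔ/ → [+ATR]; 14 /p/ transparent; 15 /ɛ/ → [+ATR]; 16 /l/ transparent; 17 /ʊ/ → [+ATR]; word edge.
From /u/ at 12 leftward: 11 /u/ is itself a trigger — this domain ends here.
[+ATR] positions on the surface: 2 5 6 8 9 10 11 12 13 15 17.

11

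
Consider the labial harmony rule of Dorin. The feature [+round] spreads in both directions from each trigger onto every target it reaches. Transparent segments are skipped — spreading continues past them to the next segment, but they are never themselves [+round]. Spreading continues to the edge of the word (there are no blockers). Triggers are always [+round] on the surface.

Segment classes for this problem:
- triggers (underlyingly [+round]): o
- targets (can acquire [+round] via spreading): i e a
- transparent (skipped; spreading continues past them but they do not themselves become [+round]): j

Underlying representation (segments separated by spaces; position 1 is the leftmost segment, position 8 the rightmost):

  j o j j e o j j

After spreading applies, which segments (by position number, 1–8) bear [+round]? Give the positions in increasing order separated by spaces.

2 5 6

From /o/ at 2 rightward: 3 /j/ transparent; 4 /j/ transparent; 5 /e/ → [+round]; 6 /o/ is itself a trigger — this domain ends here.
From /o/ at 2 leftward: 1 /j/ transparent; word edge.
From /o/ at 6 rightward: 7 /j/ transparent; 8 /j/ transparent; word edge.
From /o/ at 6 leftward: 5 /e/ → [+round]; 4 /j/ transparent; 3 /j/ transparent; 2 /o/ is itself a trigger — this domain ends here.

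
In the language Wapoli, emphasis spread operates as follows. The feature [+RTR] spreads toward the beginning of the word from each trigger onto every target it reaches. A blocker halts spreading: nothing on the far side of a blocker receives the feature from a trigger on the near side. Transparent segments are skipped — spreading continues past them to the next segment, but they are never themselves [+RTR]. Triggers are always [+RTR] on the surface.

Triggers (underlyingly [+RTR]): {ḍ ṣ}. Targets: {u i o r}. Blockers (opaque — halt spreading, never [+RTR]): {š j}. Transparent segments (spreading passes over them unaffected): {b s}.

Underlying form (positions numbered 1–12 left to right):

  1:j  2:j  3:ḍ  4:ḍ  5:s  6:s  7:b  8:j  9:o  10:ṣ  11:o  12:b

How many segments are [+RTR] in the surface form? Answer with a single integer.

From /ḍ/ at 3 leftward: 2 /j/ blocks.
From /ḍ/ at 4 leftward: 3 /ḍ/ is itself a trigger — this domain ends here.
From /ṣ/ at 10 leftward: 9 /o/ → [+RTR]; 8 /j/ blocks.
Target with no active source: position 11 stays [-emphatic].
[+RTR] positions on the surface: 3 4 9 10.

4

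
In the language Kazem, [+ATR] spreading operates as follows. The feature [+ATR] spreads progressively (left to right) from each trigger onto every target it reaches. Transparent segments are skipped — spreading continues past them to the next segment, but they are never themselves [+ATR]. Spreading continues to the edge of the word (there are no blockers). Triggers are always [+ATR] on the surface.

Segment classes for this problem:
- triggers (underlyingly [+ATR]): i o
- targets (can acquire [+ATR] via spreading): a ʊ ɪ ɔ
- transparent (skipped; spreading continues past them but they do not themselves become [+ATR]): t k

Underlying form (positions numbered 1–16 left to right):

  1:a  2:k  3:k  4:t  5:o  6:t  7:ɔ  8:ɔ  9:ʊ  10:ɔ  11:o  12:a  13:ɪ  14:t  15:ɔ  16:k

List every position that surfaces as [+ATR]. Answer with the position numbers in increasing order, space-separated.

From /o/ at 5 rightward: 6 /t/ transparent; 7 /ɔ/ → [+ATR]; 8 /ɔ/ → [+ATR]; 9 /ʊ/ → [+ATR]; 10 /ɔ/ → [+ATR]; 11 /o/ is itself a trigger — this domain ends here.
From /o/ at 11 rightward: 12 /a/ → [+ATR]; 13 /ɪ/ → [+ATR]; 14 /t/ transparent; 15 /ɔ/ → [+ATR]; 16 /k/ transparent; word edge.
Target with no active source: position 1 stays [-ATR].

5 7 8 9 10 11 12 13 15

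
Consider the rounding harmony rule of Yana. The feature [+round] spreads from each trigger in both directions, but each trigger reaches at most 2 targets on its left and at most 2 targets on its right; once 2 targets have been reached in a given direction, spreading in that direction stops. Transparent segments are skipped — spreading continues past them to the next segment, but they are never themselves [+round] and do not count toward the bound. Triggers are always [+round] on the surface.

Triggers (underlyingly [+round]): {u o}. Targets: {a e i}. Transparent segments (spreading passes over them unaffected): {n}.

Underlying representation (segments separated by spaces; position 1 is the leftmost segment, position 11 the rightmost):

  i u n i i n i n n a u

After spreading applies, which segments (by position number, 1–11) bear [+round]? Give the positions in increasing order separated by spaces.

From /u/ at 2 rightward: 3 /n/ transparent; 4 /i/ → [+round]; 5 /i/ → [+round]; bound reached.
From /u/ at 2 leftward: 1 /i/ → [+round]; word edge.
From /u/ at 11 rightward: word edge.
From /u/ at 11 leftward: 10 /a/ → [+round]; 9 /n/ transparent; 8 /n/ transparent; 7 /i/ → [+round]; bound reached.

1 2 4 5 7 10 11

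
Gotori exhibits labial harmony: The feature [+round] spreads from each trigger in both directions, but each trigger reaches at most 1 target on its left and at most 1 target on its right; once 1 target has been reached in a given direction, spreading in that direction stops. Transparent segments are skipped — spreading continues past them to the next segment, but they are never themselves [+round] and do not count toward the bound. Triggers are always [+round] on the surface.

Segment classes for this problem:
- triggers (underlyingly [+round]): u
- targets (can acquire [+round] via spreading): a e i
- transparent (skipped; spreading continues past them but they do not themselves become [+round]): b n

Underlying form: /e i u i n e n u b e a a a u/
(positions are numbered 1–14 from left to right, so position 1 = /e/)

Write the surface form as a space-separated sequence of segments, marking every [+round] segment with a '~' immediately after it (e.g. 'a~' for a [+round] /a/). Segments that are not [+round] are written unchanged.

e i~ u~ i~ n e~ n u~ b e~ a a a~ u~

From /u/ at 3 rightward: 4 /i/ → [+round]; bound reached.
From /u/ at 3 leftward: 2 /i/ → [+round]; bound reached.
From /u/ at 8 rightward: 9 /b/ transparent; 10 /e/ → [+round]; bound reached.
From /u/ at 8 leftward: 7 /n/ transparent; 6 /e/ → [+round]; bound reached.
From /u/ at 14 rightward: word edge.
From /u/ at 14 leftward: 13 /a/ → [+round]; bound reached.
Targets with no active source: positions 1 11 12 stay [-round].
[+round] positions on the surface: 2 3 4 6 8 10 13 14.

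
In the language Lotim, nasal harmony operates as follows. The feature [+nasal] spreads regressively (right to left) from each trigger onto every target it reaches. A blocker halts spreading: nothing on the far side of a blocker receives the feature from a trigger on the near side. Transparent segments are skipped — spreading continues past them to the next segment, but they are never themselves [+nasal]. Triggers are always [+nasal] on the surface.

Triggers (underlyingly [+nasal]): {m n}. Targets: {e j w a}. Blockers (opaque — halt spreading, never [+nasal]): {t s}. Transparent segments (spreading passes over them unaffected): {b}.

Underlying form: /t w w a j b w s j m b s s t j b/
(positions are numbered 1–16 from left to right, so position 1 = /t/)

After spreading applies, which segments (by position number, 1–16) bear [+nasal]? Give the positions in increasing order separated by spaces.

From /m/ at 10 leftward: 9 /j/ → [+nasal]; 8 /s/ blocks.
Targets with no active source: positions 2 3 4 5 7 15 stay [-nasal].

9 10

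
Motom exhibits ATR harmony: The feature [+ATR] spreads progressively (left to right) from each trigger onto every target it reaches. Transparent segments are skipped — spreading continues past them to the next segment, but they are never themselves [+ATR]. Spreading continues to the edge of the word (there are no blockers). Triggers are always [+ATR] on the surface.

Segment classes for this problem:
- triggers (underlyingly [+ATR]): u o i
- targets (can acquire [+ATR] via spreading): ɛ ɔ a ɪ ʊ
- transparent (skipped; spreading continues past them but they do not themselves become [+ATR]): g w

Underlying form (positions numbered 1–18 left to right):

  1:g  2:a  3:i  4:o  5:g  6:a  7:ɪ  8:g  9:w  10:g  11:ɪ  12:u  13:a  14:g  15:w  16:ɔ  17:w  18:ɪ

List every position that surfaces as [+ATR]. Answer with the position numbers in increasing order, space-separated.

3 4 6 7 11 12 13 16 18

From /i/ at 3 rightward: 4 /o/ is itself a trigger — this domain ends here.
From /o/ at 4 rightward: 5 /g/ transparent; 6 /a/ → [+ATR]; 7 /ɪ/ → [+ATR]; 8 /g/ transparent; 9 /w/ transparent; 10 /g/ transparent; 11 /ɪ/ → [+ATR]; 12 /u/ is itself a trigger — this domain ends here.
From /u/ at 12 rightward: 13 /a/ → [+ATR]; 14 /g/ transparent; 15 /w/ transparent; 16 /ɔ/ → [+ATR]; 17 /w/ transparent; 18 /ɪ/ → [+ATR]; word edge.
Target with no active source: position 2 stays [-ATR].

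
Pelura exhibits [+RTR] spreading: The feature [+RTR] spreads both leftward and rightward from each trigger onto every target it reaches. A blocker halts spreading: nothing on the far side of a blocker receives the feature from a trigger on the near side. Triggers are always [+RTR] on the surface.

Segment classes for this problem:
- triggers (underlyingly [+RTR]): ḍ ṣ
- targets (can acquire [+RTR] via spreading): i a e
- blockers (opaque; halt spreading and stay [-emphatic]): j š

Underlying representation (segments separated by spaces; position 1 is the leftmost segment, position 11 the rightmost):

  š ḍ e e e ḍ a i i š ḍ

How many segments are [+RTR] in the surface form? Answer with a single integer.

9

From /ḍ/ at 2 rightward: 3 /e/ → [+RTR]; 4 /e/ → [+RTR]; 5 /e/ → [+RTR]; 6 /ḍ/ is itself a trigger — this domain ends here.
From /ḍ/ at 2 leftward: 1 /š/ blocks.
From /ḍ/ at 6 rightward: 7 /a/ → [+RTR]; 8 /i/ → [+RTR]; 9 /i/ → [+RTR]; 10 /š/ blocks.
From /ḍ/ at 6 leftward: 5 /e/ → [+RTR]; 4 /e/ → [+RTR]; 3 /e/ → [+RTR]; 2 /ḍ/ is itself a trigger — this domain ends here.
From /ḍ/ at 11 rightward: word edge.
From /ḍ/ at 11 leftward: 10 /š/ blocks.
[+RTR] positions on the surface: 2 3 4 5 6 7 8 9 11.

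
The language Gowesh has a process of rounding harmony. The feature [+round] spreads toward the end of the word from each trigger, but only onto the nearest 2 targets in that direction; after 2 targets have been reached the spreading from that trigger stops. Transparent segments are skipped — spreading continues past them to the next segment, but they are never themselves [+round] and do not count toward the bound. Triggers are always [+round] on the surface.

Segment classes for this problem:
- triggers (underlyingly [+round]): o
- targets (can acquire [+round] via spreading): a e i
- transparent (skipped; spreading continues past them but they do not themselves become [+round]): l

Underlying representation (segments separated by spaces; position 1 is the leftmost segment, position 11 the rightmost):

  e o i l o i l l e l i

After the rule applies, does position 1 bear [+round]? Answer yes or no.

no

From /o/ at 2 rightward: 3 /i/ → [+round]; 4 /l/ transparent; 5 /o/ is itself a trigger — this domain ends here.
From /o/ at 5 rightward: 6 /i/ → [+round]; 7 /l/ transparent; 8 /l/ transparent; 9 /e/ → [+round]; bound reached.
Targets with no active source: positions 1 11 stay [-round].
[+round] positions on the surface: 2 3 5 6 9.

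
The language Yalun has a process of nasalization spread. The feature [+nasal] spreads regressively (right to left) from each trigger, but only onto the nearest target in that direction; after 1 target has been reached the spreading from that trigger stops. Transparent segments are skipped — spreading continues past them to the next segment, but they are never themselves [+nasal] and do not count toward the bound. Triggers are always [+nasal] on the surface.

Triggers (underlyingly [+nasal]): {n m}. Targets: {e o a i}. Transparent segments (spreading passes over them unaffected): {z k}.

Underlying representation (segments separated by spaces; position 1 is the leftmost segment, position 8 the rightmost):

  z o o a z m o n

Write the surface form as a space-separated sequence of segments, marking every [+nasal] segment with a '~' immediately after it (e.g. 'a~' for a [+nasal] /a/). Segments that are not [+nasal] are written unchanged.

From /m/ at 6 leftward: 5 /z/ transparent; 4 /a/ → [+nasal]; bound reached.
From /n/ at 8 leftward: 7 /o/ → [+nasal]; bound reached.
Targets with no active source: positions 2 3 stay [-nasal].
[+nasal] positions on the surface: 4 6 7 8.

z o o a~ z m~ o~ n~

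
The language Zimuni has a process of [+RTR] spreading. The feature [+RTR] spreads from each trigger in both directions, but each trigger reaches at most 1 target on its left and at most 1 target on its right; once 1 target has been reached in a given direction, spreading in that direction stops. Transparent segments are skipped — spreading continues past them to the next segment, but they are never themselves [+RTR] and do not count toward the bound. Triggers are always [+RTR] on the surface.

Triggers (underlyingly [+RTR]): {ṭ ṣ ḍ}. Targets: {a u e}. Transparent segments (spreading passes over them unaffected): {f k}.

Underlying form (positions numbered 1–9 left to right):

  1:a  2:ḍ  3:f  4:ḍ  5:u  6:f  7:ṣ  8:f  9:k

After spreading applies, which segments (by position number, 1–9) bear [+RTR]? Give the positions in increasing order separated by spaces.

From /ḍ/ at 2 rightward: 3 /f/ transparent; 4 /ḍ/ is itself a trigger — this domain ends here.
From /ḍ/ at 2 leftward: 1 /a/ → [+RTR]; bound reached.
From /ḍ/ at 4 rightward: 5 /u/ → [+RTR]; bound reached.
From /ḍ/ at 4 leftward: 3 /f/ transparent; 2 /ḍ/ is itself a trigger — this domain ends here.
From /ṣ/ at 7 rightward: 8 /f/ transparent; 9 /k/ transparent; word edge.
From /ṣ/ at 7 leftward: 6 /f/ transparent; 5 /u/ → [+RTR]; bound reached.

1 2 4 5 7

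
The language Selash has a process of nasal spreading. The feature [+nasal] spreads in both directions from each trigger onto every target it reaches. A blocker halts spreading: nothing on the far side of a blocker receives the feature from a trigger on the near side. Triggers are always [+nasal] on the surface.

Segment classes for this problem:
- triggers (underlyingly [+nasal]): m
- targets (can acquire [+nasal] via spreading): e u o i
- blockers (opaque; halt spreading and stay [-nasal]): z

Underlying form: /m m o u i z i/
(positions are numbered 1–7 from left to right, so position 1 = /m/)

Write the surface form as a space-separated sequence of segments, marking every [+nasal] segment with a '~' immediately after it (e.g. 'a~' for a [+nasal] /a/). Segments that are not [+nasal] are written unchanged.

m~ m~ o~ u~ i~ z i

From /m/ at 1 rightward: 2 /m/ is itself a trigger — this domain ends here.
From /m/ at 1 leftward: word edge.
From /m/ at 2 rightward: 3 /o/ → [+nasal]; 4 /u/ → [+nasal]; 5 /i/ → [+nasal]; 6 /z/ blocks.
From /m/ at 2 leftward: 1 /m/ is itself a trigger — this domain ends here.
Target with no active source: position 7 stays [-nasal].
[+nasal] positions on the surface: 1 2 3 4 5.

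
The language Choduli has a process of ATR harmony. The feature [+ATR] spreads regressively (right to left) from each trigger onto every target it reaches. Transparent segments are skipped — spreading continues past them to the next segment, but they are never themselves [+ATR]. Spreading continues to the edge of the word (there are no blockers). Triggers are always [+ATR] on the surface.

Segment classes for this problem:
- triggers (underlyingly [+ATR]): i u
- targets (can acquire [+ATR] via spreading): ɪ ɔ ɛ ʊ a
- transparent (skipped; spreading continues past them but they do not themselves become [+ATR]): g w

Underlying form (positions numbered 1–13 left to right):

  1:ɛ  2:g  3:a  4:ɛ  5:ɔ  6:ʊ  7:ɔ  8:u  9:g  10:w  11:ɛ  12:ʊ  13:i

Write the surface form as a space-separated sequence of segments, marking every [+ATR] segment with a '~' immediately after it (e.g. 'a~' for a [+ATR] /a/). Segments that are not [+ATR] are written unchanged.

ɛ~ g a~ ɛ~ ɔ~ ʊ~ ɔ~ u~ g w ɛ~ ʊ~ i~

From /u/ at 8 leftward: 7 /ɔ/ → [+ATR]; 6 /ʊ/ → [+ATR]; 5 /ɔ/ → [+ATR]; 4 /ɛ/ → [+ATR]; 3 /a/ → [+ATR]; 2 /g/ transparent; 1 /ɛ/ → [+ATR]; word edge.
From /i/ at 13 leftward: 12 /ʊ/ → [+ATR]; 11 /ɛ/ → [+ATR]; 10 /w/ transparent; 9 /g/ transparent; 8 /u/ is itself a trigger — this domain ends here.
[+ATR] positions on the surface: 1 3 4 5 6 7 8 11 12 13.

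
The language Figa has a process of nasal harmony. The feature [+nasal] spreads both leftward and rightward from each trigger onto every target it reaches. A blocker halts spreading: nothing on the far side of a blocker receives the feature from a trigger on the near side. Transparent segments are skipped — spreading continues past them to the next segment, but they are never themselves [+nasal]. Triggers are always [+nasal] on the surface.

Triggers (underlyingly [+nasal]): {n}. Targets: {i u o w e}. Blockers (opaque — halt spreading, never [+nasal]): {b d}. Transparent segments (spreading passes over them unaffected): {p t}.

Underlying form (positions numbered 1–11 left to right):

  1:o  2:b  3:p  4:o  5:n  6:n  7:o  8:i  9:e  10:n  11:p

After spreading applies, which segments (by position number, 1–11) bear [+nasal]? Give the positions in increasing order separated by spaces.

From /n/ at 5 rightward: 6 /n/ is itself a trigger — this domain ends here.
From /n/ at 5 leftward: 4 /o/ → [+nasal]; 3 /p/ transparent; 2 /b/ blocks.
From /n/ at 6 rightward: 7 /o/ → [+nasal]; 8 /i/ → [+nasal]; 9 /e/ → [+nasal]; 10 /n/ is itself a trigger — this domain ends here.
From /n/ at 6 leftward: 5 /n/ is itself a trigger — this domain ends here.
From /n/ at 10 rightward: 11 /p/ transparent; word edge.
From /n/ at 10 leftward: 9 /e/ → [+nasal]; 8 /i/ → [+nasal]; 7 /o/ → [+nasal]; 6 /n/ is itself a trigger — this domain ends here.
Target with no active source: position 1 stays [-nasal].

4 5 6 7 8 9 10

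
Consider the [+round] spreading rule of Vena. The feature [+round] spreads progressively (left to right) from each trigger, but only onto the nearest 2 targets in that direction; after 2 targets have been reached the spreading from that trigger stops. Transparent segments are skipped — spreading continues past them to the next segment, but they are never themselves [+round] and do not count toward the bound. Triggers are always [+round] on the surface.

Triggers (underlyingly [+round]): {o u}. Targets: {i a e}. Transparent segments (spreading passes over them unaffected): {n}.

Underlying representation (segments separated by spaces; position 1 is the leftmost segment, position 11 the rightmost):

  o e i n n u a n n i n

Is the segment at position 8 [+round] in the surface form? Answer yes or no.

no

From /o/ at 1 rightward: 2 /e/ → [+round]; 3 /i/ → [+round]; bound reached.
From /u/ at 6 rightward: 7 /a/ → [+round]; 8 /n/ transparent; 9 /n/ transparent; 10 /i/ → [+round]; bound reached.
[+round] positions on the surface: 1 2 3 6 7 10.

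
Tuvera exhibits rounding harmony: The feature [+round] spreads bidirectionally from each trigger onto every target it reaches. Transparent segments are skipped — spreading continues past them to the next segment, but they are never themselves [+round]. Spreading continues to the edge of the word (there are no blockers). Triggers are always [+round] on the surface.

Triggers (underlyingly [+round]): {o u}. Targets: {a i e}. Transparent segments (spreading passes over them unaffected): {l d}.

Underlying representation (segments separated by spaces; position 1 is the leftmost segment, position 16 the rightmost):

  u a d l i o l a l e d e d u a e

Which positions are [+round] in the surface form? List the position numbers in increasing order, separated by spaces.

1 2 5 6 8 10 12 14 15 16

From /u/ at 1 rightward: 2 /a/ → [+round]; 3 /d/ transparent; 4 /l/ transparent; 5 /i/ → [+round]; 6 /o/ is itself a trigger — this domain ends here.
From /u/ at 1 leftward: word edge.
From /o/ at 6 rightward: 7 /l/ transparent; 8 /a/ → [+round]; 9 /l/ transparent; 10 /e/ → [+round]; 11 /d/ transparent; 12 /e/ → [+round]; 13 /d/ transparent; 14 /u/ is itself a trigger — this domain ends here.
From /o/ at 6 leftward: 5 /i/ → [+round]; 4 /l/ transparent; 3 /d/ transparent; 2 /a/ → [+round]; 1 /u/ is itself a trigger — this domain ends here.
From /u/ at 14 rightward: 15 /a/ → [+round]; 16 /e/ → [+round]; word edge.
From /u/ at 14 leftward: 13 /d/ transparent; 12 /e/ → [+round]; 11 /d/ transparent; 10 /e/ → [+round]; 9 /l/ transparent; 8 /a/ → [+round]; 7 /l/ transparent; 6 /o/ is itself a trigger — this domain ends here.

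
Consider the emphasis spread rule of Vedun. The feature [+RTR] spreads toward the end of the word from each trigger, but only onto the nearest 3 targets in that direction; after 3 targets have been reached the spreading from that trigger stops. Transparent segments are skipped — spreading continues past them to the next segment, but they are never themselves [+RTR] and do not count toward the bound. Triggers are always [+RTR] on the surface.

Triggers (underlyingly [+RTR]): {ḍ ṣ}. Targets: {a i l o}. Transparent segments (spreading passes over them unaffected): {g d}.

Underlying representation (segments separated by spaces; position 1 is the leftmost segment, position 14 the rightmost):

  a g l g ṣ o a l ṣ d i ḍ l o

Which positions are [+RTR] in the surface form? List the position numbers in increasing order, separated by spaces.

5 6 7 8 9 11 12 13 14

From /ṣ/ at 5 rightward: 6 /o/ → [+RTR]; 7 /a/ → [+RTR]; 8 /l/ → [+RTR]; bound reached.
From /ṣ/ at 9 rightward: 10 /d/ transparent; 11 /i/ → [+RTR]; 12 /ḍ/ is itself a trigger — this domain ends here.
From /ḍ/ at 12 rightward: 13 /l/ → [+RTR]; 14 /o/ → [+RTR]; word edge.
Targets with no active source: positions 1 3 stay [-emphatic].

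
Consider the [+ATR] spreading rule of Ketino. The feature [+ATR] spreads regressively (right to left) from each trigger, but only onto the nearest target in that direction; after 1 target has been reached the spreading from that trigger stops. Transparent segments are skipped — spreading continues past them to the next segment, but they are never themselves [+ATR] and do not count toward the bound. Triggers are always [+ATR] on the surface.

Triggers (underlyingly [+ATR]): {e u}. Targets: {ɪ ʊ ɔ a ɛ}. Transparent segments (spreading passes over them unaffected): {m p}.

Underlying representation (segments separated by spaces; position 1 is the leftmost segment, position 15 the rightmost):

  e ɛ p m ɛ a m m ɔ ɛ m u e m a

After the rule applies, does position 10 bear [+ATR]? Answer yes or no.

From /e/ at 1 leftward: word edge.
From /u/ at 12 leftward: 11 /m/ transparent; 10 /ɛ/ → [+ATR]; bound reached.
From /e/ at 13 leftward: 12 /u/ is itself a trigger — this domain ends here.
Targets with no active source: positions 2 5 6 9 15 stay [-ATR].
[+ATR] positions on the surface: 1 10 12 13.

yes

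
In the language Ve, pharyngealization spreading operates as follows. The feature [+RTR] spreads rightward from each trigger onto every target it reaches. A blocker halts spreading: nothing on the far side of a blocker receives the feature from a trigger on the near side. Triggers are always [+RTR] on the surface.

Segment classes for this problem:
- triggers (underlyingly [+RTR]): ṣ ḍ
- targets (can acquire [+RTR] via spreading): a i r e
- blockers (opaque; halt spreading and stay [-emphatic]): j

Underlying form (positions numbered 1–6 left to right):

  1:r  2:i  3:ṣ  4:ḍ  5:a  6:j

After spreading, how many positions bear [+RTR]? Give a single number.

3

From /ṣ/ at 3 rightward: 4 /ḍ/ is itself a trigger — this domain ends here.
From /ḍ/ at 4 rightward: 5 /a/ → [+RTR]; 6 /j/ blocks.
Targets with no active source: positions 1 2 stay [-emphatic].
[+RTR] positions on the surface: 3 4 5.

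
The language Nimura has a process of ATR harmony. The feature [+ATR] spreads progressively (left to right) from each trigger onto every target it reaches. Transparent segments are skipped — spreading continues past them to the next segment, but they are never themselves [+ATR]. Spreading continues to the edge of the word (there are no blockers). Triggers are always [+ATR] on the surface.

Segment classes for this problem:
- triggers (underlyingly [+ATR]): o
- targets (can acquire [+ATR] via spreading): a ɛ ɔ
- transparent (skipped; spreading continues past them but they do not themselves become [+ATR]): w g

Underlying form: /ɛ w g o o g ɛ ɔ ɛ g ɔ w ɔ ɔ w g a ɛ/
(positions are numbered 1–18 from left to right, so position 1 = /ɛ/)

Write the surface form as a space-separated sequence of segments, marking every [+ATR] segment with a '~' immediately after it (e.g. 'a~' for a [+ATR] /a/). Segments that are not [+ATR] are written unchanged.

From /o/ at 4 rightward: 5 /o/ is itself a trigger — this domain ends here.
From /o/ at 5 rightward: 6 /g/ transparent; 7 /ɛ/ → [+ATR]; 8 /ɔ/ → [+ATR]; 9 /ɛ/ → [+ATR]; 10 /g/ transparent; 11 /ɔ/ → [+ATR]; 12 /w/ transparent; 13 /ɔ/ → [+ATR]; 14 /ɔ/ → [+ATR]; 15 /w/ transparent; 16 /g/ transparent; 17 /a/ → [+ATR]; 18 /ɛ/ → [+ATR]; word edge.
Target with no active source: position 1 stays [-ATR].
[+ATR] positions on the surface: 4 5 7 8 9 11 13 14 17 18.

ɛ w g o~ o~ g ɛ~ ɔ~ ɛ~ g ɔ~ w ɔ~ ɔ~ w g a~ ɛ~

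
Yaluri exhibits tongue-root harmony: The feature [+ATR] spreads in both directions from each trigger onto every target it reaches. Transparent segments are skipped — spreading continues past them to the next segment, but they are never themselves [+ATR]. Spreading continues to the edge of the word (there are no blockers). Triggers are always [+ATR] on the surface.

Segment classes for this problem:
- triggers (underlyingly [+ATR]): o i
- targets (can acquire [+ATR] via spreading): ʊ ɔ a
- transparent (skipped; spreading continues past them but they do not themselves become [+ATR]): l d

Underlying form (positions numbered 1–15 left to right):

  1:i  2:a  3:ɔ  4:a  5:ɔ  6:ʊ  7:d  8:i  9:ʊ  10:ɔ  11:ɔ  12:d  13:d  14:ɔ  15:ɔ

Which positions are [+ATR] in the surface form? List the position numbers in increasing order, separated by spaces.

From /i/ at 1 rightward: 2 /a/ → [+ATR]; 3 /ɔ/ → [+ATR]; 4 /a/ → [+ATR]; 5 /ɔ/ → [+ATR]; 6 /ʊ/ → [+ATR]; 7 /d/ transparent; 8 /i/ is itself a trigger — this domain ends here.
From /i/ at 1 leftward: word edge.
From /i/ at 8 rightward: 9 /ʊ/ → [+ATR]; 10 /ɔ/ → [+ATR]; 11 /ɔ/ → [+ATR]; 12 /d/ transparent; 13 /d/ transparent; 14 /ɔ/ → [+ATR]; 15 /ɔ/ → [+ATR]; word edge.
From /i/ at 8 leftward: 7 /d/ transparent; 6 /ʊ/ → [+ATR]; 5 /ɔ/ → [+ATR]; 4 /a/ → [+ATR]; 3 /ɔ/ → [+ATR]; 2 /a/ → [+ATR]; 1 /i/ is itself a trigger — this domain ends here.

1 2 3 4 5 6 8 9 10 11 14 15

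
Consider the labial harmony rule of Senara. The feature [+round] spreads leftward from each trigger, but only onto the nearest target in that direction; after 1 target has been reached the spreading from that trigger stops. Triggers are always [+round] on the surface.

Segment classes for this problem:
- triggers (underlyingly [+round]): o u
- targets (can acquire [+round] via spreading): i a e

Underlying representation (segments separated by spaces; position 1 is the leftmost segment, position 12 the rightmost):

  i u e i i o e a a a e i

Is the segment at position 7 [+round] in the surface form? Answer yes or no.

From /u/ at 2 leftward: 1 /i/ → [+round]; bound reached.
From /o/ at 6 leftward: 5 /i/ → [+round]; bound reached.
Targets with no active source: positions 3 4 7 8 9 10 11 12 stay [-round].
[+round] positions on the surface: 1 2 5 6.

no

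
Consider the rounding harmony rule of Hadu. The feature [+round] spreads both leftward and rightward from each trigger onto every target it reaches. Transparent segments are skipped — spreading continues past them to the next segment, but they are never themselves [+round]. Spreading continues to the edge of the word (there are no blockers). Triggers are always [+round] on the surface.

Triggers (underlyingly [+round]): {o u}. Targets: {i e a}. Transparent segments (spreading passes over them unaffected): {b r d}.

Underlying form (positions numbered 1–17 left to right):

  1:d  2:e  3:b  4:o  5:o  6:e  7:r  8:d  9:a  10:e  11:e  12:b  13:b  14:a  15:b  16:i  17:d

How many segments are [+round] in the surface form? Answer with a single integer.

From /o/ at 4 rightward: 5 /o/ is itself a trigger — this domain ends here.
From /o/ at 4 leftward: 3 /b/ transparent; 2 /e/ → [+round]; 1 /d/ transparent; word edge.
From /o/ at 5 rightward: 6 /e/ → [+round]; 7 /r/ transparent; 8 /d/ transparent; 9 /a/ → [+round]; 10 /e/ → [+round]; 11 /e/ → [+round]; 12 /b/ transparent; 13 /b/ transparent; 14 /a/ → [+round]; 15 /b/ transparent; 16 /i/ → [+round]; 17 /d/ transparent; word edge.
From /o/ at 5 leftward: 4 /o/ is itself a trigger — this domain ends here.
[+round] positions on the surface: 2 4 5 6 9 10 11 14 16.

9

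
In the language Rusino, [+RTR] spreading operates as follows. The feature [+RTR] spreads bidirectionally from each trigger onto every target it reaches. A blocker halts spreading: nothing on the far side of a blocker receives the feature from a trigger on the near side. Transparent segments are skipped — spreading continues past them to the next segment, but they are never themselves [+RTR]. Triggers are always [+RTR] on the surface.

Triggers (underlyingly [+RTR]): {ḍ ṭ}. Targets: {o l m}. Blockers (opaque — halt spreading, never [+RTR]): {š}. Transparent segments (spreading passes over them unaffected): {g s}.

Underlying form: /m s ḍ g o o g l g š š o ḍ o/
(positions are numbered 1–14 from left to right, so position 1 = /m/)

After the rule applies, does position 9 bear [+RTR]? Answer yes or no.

From /ḍ/ at 3 rightward: 4 /g/ transparent; 5 /o/ → [+RTR]; 6 /o/ → [+RTR]; 7 /g/ transparent; 8 /l/ → [+RTR]; 9 /g/ transparent; 10 /š/ blocks.
From /ḍ/ at 3 leftward: 2 /s/ transparent; 1 /m/ → [+RTR]; word edge.
From /ḍ/ at 13 rightward: 14 /o/ → [+RTR]; word edge.
From /ḍ/ at 13 leftward: 12 /o/ → [+RTR]; 11 /š/ blocks.
[+RTR] positions on the surface: 1 3 5 6 8 12 13 14.

no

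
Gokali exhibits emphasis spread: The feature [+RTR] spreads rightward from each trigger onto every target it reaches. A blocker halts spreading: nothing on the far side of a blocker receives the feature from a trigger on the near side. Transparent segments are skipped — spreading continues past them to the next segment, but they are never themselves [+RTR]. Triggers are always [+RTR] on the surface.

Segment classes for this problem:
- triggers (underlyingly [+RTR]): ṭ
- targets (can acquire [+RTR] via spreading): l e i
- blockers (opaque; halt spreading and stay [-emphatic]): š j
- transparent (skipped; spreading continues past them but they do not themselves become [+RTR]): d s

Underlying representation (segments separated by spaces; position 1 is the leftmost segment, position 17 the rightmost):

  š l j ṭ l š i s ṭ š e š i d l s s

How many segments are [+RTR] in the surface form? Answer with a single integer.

3

From /ṭ/ at 4 rightward: 5 /l/ → [+RTR]; 6 /š/ blocks.
From /ṭ/ at 9 rightward: 10 /š/ blocks.
Targets with no active source: positions 2 7 11 13 15 stay [-emphatic].
[+RTR] positions on the surface: 4 5 9.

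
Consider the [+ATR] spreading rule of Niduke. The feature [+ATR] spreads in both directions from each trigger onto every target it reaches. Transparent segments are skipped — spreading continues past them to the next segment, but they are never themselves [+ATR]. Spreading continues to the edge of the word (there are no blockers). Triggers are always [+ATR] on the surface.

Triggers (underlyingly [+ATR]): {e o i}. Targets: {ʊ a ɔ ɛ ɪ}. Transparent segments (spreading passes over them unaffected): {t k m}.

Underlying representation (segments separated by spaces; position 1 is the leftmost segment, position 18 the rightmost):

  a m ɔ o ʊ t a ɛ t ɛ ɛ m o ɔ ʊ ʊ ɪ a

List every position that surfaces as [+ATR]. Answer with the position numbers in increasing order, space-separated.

From /o/ at 4 rightward: 5 /ʊ/ → [+ATR]; 6 /t/ transparent; 7 /a/ → [+ATR]; 8 /ɛ/ → [+ATR]; 9 /t/ transparent; 10 /ɛ/ → [+ATR]; 11 /ɛ/ → [+ATR]; 12 /m/ transparent; 13 /o/ is itself a trigger — this domain ends here.
From /o/ at 4 leftward: 3 /ɔ/ → [+ATR]; 2 /m/ transparent; 1 /a/ → [+ATR]; word edge.
From /o/ at 13 rightward: 14 /ɔ/ → [+ATR]; 15 /ʊ/ → [+ATR]; 16 /ʊ/ → [+ATR]; 17 /ɪ/ → [+ATR]; 18 /a/ → [+ATR]; word edge.
From /o/ at 13 leftward: 12 /m/ transparent; 11 /ɛ/ → [+ATR]; 10 /ɛ/ → [+ATR]; 9 /t/ transparent; 8 /ɛ/ → [+ATR]; 7 /a/ → [+ATR]; 6 /t/ transparent; 5 /ʊ/ → [+ATR]; 4 /o/ is itself a trigger — this domain ends here.

1 3 4 5 7 8 10 11 13 14 15 16 17 18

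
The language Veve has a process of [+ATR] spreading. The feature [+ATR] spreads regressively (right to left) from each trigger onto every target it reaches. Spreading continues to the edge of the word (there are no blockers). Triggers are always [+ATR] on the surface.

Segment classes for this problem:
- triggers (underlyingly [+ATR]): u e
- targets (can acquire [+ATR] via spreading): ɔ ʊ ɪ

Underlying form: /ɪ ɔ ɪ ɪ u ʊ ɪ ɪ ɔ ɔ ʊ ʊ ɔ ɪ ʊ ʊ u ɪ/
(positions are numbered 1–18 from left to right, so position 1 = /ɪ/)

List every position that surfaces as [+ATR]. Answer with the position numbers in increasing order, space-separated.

From /u/ at 5 leftward: 4 /ɪ/ → [+ATR]; 3 /ɪ/ → [+ATR]; 2 /ɔ/ → [+ATR]; 1 /ɪ/ → [+ATR]; word edge.
From /u/ at 17 leftward: 16 /ʊ/ → [+ATR]; 15 /ʊ/ → [+ATR]; 14 /ɪ/ → [+ATR]; 13 /ɔ/ → [+ATR]; 12 /ʊ/ → [+ATR]; 11 /ʊ/ → [+ATR]; 10 /ɔ/ → [+ATR]; 9 /ɔ/ → [+ATR]; 8 /ɪ/ → [+ATR]; 7 /ɪ/ → [+ATR]; 6 /ʊ/ → [+ATR]; 5 /u/ is itself a trigger — this domain ends here.
Target with no active source: position 18 stays [-ATR].

1 2 3 4 5 6 7 8 9 10 11 12 13 14 15 16 17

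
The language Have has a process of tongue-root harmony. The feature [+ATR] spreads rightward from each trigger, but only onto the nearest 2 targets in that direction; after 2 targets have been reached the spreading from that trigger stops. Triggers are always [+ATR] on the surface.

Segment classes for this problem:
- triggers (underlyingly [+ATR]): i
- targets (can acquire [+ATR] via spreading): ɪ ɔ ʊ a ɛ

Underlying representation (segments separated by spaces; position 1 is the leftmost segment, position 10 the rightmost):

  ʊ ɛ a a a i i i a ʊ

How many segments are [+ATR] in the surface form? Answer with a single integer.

5

From /i/ at 6 rightward: 7 /i/ is itself a trigger — this domain ends here.
From /i/ at 7 rightward: 8 /i/ is itself a trigger — this domain ends here.
From /i/ at 8 rightward: 9 /a/ → [+ATR]; 10 /ʊ/ → [+ATR]; bound reached.
Targets with no active source: positions 1 2 3 4 5 stay [-ATR].
[+ATR] positions on the surface: 6 7 8 9 10.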